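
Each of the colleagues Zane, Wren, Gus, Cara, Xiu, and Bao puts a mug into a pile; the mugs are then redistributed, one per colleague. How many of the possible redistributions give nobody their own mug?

265

Count assignments avoiding every fixed point. For any j of the 6 colleagues fixed to their own mug, the other 6−j can be arranged in (6−j)! ways.
By inclusion–exclusion this is Σ_{j=0}^{6} (−1)^j C(6,j)·(6−j)!.
Computing: 720 − 720 + 360 − 120 + 30 − 6 + 1 = 265.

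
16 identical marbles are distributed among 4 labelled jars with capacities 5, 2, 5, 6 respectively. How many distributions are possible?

By stars and bars, unrestricted non-negative solutions to x_1+…+x_4 = 16 number C(16+3,3) = 969.
Subtract solutions that violate a single cap (substitute x_i' = x_i − (cap_i+1)): x_1 ≥ 6 gives C(13,3) = 286; x_2 ≥ 3 gives C(16,3) = 560; x_3 ≥ 6 gives C(13,3) = 286; x_4 ≥ 7 gives C(12,3) = 220. Together 1352.
Add back pairs where two caps are both exceeded: 120 + 35 + 20 + 120 + 84 + 20 = 399.
Subtract triples: 4 + 1 + 0 + 1 = 6.
By inclusion–exclusion the count is 969 − 1352 + 399 − 6 = 10.

10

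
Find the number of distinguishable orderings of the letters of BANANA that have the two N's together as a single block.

Treat the 2 copies of N as a single block. The multiset to arrange is then {NN, A, A, A, B}, 5 items in all.
That gives (5)!/(3!) = 20 arrangements.

20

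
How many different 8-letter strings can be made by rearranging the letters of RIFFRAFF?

RIFFRAFF has 8 letters with F appearing 4 times and R appearing twice.
So there are 8! / (4!·2!) = 840 distinguishable arrangements.

840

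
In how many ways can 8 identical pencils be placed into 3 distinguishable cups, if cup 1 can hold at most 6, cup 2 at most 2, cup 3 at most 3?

By stars and bars, unrestricted non-negative solutions to x_1+…+x_3 = 8 number C(8+2,2) = 45.
Subtract solutions that violate a single cap (substitute x_i' = x_i − (cap_i+1)): x_1 ≥ 7 gives C(3,2) = 3; x_2 ≥ 3 gives C(7,2) = 21; x_3 ≥ 4 gives C(6,2) = 15. Together 39.
Add back pairs where two caps are both exceeded: 0 + 0 + 3 = 3.
By inclusion–exclusion the count is 45 − 39 + 3 = 9.

9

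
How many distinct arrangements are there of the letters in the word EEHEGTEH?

840

EEHEGTEH has 8 letters with E appearing 4 times and H appearing twice.
Dividing 8! = 40320 by 4!·2! = 48 for the repeated letters gives 840.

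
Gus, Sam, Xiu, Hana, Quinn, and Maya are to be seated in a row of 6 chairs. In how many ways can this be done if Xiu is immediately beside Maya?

Place the 4 others and the Xiu-Maya pair as 5 objects in a line; the pair has 2 internal arrangements.
So the count is 2·(5)! = 240.

240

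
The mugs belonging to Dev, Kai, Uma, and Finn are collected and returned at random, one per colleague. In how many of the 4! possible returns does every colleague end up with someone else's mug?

9

Let Aᵢ be the assignments in which colleague i gets their own mug. We want the size of the complement of A₁∪…∪A_4.
By inclusion–exclusion this is Σ_{j=0}^{4} (−1)^j C(4,j)·(4−j)!.
Computing: 24 − 24 + 12 − 4 + 1 = 9.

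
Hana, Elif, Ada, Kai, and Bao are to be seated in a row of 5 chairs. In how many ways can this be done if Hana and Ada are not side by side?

There are 5! = 120 arrangements in all. If Hana and Ada are adjacent, merging them into one block gives 2·(4)! = 48 arrangements.
Complementary counting: 120 − 48 = 72.

72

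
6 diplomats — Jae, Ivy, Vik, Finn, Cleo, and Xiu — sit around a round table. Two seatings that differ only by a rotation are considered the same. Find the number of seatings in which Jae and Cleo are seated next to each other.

Glue Jae and Cleo into a block (2 internal orders). Seating 5 units around a circle gives (4)! arrangements.
So 2 × (4)! = 2 × 24 = 48.

48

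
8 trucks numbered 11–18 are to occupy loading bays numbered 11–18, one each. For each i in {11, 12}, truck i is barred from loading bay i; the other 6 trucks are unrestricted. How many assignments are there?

30960

Let Aᵢ (for i ∈ {11, 12}) be the placements that put truck i in its forbidden loading bay. Any j of these fix j positions, leaving (8−j)! ways to fill the rest, and there are C(2,j) ways to pick which j.
By inclusion–exclusion, the number of valid placements is Σ_{j=0}^{2} (−1)^j C(2,j)·(8−j)!.
Computing: 40320 − 10080 + 720 = 30960.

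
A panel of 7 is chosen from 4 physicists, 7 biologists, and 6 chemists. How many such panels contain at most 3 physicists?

Split by how many physicists are chosen (0 through 3).
Sum: C(4,0)·C(13,7) + C(4,1)·C(13,6) + C(4,2)·C(13,5) + C(4,3)·C(13,4) = 1716 + 6864 + 7722 + 2860 = 19162.

19162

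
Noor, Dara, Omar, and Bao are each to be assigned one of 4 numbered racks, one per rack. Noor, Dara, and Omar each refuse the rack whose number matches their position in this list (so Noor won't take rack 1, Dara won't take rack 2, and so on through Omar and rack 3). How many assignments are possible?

Let Aᵢ (for i ∈ {1, 2, 3}) be the placements that put person i in their forbidden rack. Any j of these fix j positions, leaving (4−j)! ways to fill the rest, and there are C(3,j) ways to pick which j.
By inclusion–exclusion, the number of valid placements is Σ_{j=0}^{3} (−1)^j C(3,j)·(4−j)!.
Computing: 24 − 18 + 6 − 1 = 11.

11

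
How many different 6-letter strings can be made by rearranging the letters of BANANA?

60

Letter multiplicities in BANANA: A×3, B×1, N×2.
So there are 6! / (3!·2!) = 60 distinguishable arrangements.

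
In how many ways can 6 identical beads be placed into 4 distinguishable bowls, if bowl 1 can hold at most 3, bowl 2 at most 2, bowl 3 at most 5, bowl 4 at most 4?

49

By stars and bars, unrestricted non-negative solutions to x_1+…+x_4 = 6 number C(6+3,3) = 84.
Subtract solutions that violate a single cap (substitute x_i' = x_i − (cap_i+1)): x_1 ≥ 4 gives C(5,3) = 10; x_2 ≥ 3 gives C(6,3) = 20; x_3 ≥ 6 gives C(3,3) = 1; x_4 ≥ 5 gives C(4,3) = 4. Together 35.
No two caps can be exceeded simultaneously, so the pair terms are all 0.
By inclusion–exclusion the count is 84 − 35 + 0 = 49.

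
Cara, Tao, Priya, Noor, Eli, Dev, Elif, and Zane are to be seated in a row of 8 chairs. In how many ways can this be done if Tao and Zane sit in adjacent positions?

Glue Tao and Zane into one block (2 internal orders), leaving 7 units to arrange in a row.
That gives 2 × 7! = 2 × 5040 = 10080.

10080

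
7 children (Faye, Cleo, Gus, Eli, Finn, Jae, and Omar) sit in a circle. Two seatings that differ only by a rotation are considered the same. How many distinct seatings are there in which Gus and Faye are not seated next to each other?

All circular seatings of 7 people number (6)! = 720.
Seatings with Gus beside Faye: treat them as a block with 2 internal orders, giving 2 × (5)! = 240.
Subtracting, 720 − 240 = 480.

480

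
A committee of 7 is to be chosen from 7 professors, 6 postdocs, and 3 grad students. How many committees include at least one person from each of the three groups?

9569

Unrestricted: C(16,7) = 11440 ways to pick any 7 of the 16.
Selections missing a whole group: no professors → C(9,7) = 36; no postdocs → C(10,7) = 120; no grad students → C(13,7) = 1716.
Add back selections omitting two groups (i.e. drawn from a single group): C(7,7) + C(6,7) + C(3,7) = 1.
By inclusion–exclusion: 11440 − 1872 + 1 = 9569.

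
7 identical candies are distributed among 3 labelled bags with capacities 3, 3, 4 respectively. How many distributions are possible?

Ignoring the caps, the number of non-negative solutions to x_1+…+x_3 = 7 is C(9,2) = 36.
Subtract solutions that violate a single cap (substitute x_i' = x_i − (cap_i+1)): x_1 ≥ 4 gives C(5,2) = 10; x_2 ≥ 4 gives C(5,2) = 10; x_3 ≥ 5 gives C(4,2) = 6. Together 26.
No two caps can be exceeded simultaneously, so the pair terms are all 0.
By inclusion–exclusion the count is 36 − 26 + 0 = 10.

10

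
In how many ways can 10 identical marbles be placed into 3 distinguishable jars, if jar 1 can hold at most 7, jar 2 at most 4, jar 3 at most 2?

9

Ignoring the caps, the number of non-negative solutions to x_1+…+x_3 = 10 is C(12,2) = 66.
Subtract solutions that violate a single cap (substitute x_i' = x_i − (cap_i+1)): x_1 ≥ 8 gives C(4,2) = 6; x_2 ≥ 5 gives C(7,2) = 21; x_3 ≥ 3 gives C(9,2) = 36. Together 63.
Add back pairs where two caps are both exceeded: 0 + 0 + 6 = 6.
By inclusion–exclusion the count is 66 − 63 + 6 = 9.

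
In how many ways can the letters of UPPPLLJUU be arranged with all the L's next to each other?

Treat the 2 copies of L as a single block. The multiset to arrange is then {LL, J, P, P, P, U, U, U}, 8 items in all.
That gives (8)!/(3!·3!) = 1120 arrangements.

1120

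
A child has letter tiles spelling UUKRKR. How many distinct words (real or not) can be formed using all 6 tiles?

UUKRKR has 6 letters with K appearing twice, R appearing twice, and U appearing twice.
Dividing 6! = 720 by 2!·2!·2! = 8 for the repeated letters gives 90.

90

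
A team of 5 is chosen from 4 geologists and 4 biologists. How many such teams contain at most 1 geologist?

Split by how many geologists are chosen (0 through 1).
Sum: C(4,0)·C(4,5) + C(4,1)·C(4,4) = 0 + 4 = 4.

4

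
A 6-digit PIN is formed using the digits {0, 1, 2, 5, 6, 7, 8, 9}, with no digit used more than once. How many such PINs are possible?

Choose and order 6 of the 8 symbols: the first digit has 8 options, the next 7, and so on down to 3.
That product is 8 × 7 × 6 × 5 × 4 × 3 = 20160.

20160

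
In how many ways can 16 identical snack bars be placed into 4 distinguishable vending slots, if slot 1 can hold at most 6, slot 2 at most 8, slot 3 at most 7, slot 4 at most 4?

Ignoring the caps, the number of non-negative solutions to x_1+…+x_4 = 16 is C(19,3) = 969.
Subtract solutions that violate a single cap (substitute x_i' = x_i − (cap_i+1)): x_1 ≥ 7 gives C(12,3) = 220; x_2 ≥ 9 gives C(10,3) = 120; x_3 ≥ 8 gives C(11,3) = 165; x_4 ≥ 5 gives C(14,3) = 364. Together 869.
Add back pairs where two caps are both exceeded: 1 + 4 + 35 + 0 + 10 + 20 = 70.
By inclusion–exclusion the count is 969 − 869 + 70 = 170.

170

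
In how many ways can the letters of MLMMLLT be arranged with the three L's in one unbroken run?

Treat the 3 copies of L as a single block. The multiset to arrange is then {LLL, M, M, M, T}, 5 items in all.
That gives (5)!/(3!) = 20 arrangements.

20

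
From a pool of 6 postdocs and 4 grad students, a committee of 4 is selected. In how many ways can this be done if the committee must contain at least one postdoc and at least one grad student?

Total 4-person selections from all 10: C(10,4) = 210.
Subtract selections that omit an entire group: no postdocs → C(4,4) = 1; no grad students → C(6,4) = 15.
Both groups omitted at once is impossible, so 210 − 16 = 194.

194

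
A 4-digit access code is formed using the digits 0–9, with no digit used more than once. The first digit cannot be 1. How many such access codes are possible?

The first digit has 10−1 = 9 choices (anything except 1).
The remaining 3 digits are filled from the other 9 symbols without repetition: 9 × 8 × 7 = 504.
Total: 9 × 504 = 4536.

4536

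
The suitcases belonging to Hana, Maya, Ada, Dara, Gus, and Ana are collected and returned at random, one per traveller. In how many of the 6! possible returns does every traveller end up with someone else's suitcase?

Let Aᵢ be the assignments in which traveller i gets their own suitcase. We want the size of the complement of A₁∪…∪A_6.
By inclusion–exclusion this is Σ_{j=0}^{6} (−1)^j C(6,j)·(6−j)!.
Computing: 720 − 720 + 360 − 120 + 30 − 6 + 1 = 265.

265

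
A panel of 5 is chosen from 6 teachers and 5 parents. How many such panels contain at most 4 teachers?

456

Split by how many teachers are chosen (0 through 4).
Sum: C(6,0)·C(5,5) + C(6,1)·C(5,4) + C(6,2)·C(5,3) + C(6,3)·C(5,2) + C(6,4)·C(5,1) = 1 + 30 + 150 + 200 + 75 = 456.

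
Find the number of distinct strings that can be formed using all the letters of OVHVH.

Letter multiplicities in OVHVH: H×2, O×1, V×2.
So there are 5! / (2!·2!) = 30 distinguishable arrangements.

30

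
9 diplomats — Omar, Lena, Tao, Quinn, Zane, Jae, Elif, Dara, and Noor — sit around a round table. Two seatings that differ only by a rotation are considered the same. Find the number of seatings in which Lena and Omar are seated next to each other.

10080

Glue Lena and Omar into a block (2 internal orders). Seating 8 units around a circle gives (7)! arrangements.
So 2 × (7)! = 2 × 5040 = 10080.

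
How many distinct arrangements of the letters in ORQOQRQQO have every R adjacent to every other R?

Treat the 2 copies of R as a single block. The multiset to arrange is then {RR, O, O, O, Q, Q, Q, Q}, 8 items in all.
That gives (8)!/(4!·3!) = 280 arrangements.

280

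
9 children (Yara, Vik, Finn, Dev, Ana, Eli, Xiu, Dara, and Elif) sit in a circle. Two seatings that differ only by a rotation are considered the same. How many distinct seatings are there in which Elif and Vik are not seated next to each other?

30240

Without the restriction there are (8)! = 40320 seatings.
Those with Elif next to Vik: fuse the pair into one unit and seat 8 units around a circle — 2·(7)! = 10080.
Subtracting, 40320 − 10080 = 30240.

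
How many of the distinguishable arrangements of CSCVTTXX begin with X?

Fix X in the first position and arrange the remaining 7 letters.
Those 7 letters have C appearing twice and T appearing twice, giving (7)!/(2!·2!) = 1260.

1260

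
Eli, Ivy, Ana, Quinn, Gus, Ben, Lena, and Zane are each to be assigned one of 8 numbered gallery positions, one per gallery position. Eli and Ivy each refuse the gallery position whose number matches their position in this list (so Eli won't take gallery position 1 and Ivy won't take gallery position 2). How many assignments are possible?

Let Aᵢ (for i ∈ {1, 2}) be the placements that put person i in their forbidden gallery position. Any j of these fix j positions, leaving (8−j)! ways to fill the rest, and there are C(2,j) ways to pick which j.
By inclusion–exclusion, the number of valid placements is Σ_{j=0}^{2} (−1)^j C(2,j)·(8−j)!.
Computing: 40320 − 10080 + 720 = 30960.

30960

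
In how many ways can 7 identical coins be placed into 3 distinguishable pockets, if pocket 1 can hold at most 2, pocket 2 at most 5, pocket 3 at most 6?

17

Ignoring the caps, the number of non-negative solutions to x_1+…+x_3 = 7 is C(9,2) = 36.
Subtract solutions that violate a single cap (substitute x_i' = x_i − (cap_i+1)): x_1 ≥ 3 gives C(6,2) = 15; x_2 ≥ 6 gives C(3,2) = 3; x_3 ≥ 7 gives C(2,2) = 1. Together 19.
No two caps can be exceeded simultaneously, so the pair terms are all 0.
By inclusion–exclusion the count is 36 − 19 + 0 = 17.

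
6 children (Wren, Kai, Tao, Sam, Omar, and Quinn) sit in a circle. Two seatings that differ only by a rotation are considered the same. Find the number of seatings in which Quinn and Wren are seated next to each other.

Treat {Quinn, Wren} as one unit (2 internal orders) and seat the resulting 5 units around the table: (4)! circular arrangements.
So 2 × (4)! = 2 × 24 = 48.

48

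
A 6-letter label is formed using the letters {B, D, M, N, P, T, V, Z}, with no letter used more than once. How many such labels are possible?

This is a permutation of 6 out of 8: P(8,6) = 8!/2!.
8 × 7 × 6 × 5 × 4 × 3 = 20160.

20160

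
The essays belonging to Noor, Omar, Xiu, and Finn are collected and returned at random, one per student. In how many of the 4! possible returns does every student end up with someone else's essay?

This is the derangement count D_4: permutations of 4 items with no fixed point.
By inclusion–exclusion this is Σ_{j=0}^{4} (−1)^j C(4,j)·(4−j)!.
Computing: 24 − 24 + 12 − 4 + 1 = 9.

9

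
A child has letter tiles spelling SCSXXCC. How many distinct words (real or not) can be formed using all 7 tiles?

The 7 letters of SCSXXCC have repeats: C appearing 3 times, S appearing twice, and X appearing twice.
The number of distinct arrangements is 7!/(3!·2!·2!) = 5040/24 = 210.

210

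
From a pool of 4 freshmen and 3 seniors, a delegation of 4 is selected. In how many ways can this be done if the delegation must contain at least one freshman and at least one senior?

34

With no constraint there are C(7,4) = 35 possible selections.
Selections missing a whole group: no freshmen → C(3,4) = 0; no seniors → C(4,4) = 1.
Both groups omitted at once is impossible, so 35 − 1 = 34.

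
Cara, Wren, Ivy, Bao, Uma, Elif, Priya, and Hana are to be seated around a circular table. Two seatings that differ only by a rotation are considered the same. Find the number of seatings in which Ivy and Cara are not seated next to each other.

3600

Without the restriction there are (7)! = 5040 seatings.
Seatings with Ivy beside Cara: treat them as a block with 2 internal orders, giving 2 × (6)! = 1440.
Subtracting, 5040 − 1440 = 3600.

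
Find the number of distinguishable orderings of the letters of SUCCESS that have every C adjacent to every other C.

Treat the 2 copies of C as a single block. The multiset to arrange is then {CC, E, S, S, S, U}, 6 items in all.
That gives (6)!/(3!) = 120 arrangements.

120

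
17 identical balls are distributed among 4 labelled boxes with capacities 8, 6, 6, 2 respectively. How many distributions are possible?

By stars and bars, unrestricted non-negative solutions to x_1+…+x_4 = 17 number C(17+3,3) = 1140.
Subtract solutions that violate a single cap (substitute x_i' = x_i − (cap_i+1)): x_1 ≥ 9 gives C(11,3) = 165; x_2 ≥ 7 gives C(13,3) = 286; x_3 ≥ 7 gives C(13,3) = 286; x_4 ≥ 3 gives C(17,3) = 680. Together 1417.
Add back pairs where two caps are both exceeded: 4 + 4 + 56 + 20 + 120 + 120 = 324.
Subtract triples: 0 + 0 + 0 + 1 = 1.
By inclusion–exclusion the count is 1140 − 1417 + 324 − 1 = 46.

46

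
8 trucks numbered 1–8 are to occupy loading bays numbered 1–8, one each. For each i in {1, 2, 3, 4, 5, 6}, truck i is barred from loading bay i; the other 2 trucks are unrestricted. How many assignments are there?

Let Aᵢ (for 1 ≤ i ≤ 6) be the placements that put truck i in its forbidden loading bay. Any j of these fix j positions, leaving (8−j)! ways to fill the rest, and there are C(6,j) ways to pick which j.
By inclusion–exclusion, the number of valid placements is Σ_{j=0}^{6} (−1)^j C(6,j)·(8−j)!.
Computing: 40320 − 30240 + 10800 − 2400 + 360 − 36 + 2 = 18806.

18806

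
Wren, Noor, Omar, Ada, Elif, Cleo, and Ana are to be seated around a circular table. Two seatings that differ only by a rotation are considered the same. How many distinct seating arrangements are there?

720

Fix one person's seat to break rotational symmetry; the remaining 6 people can be arranged in (6)! = 720 ways.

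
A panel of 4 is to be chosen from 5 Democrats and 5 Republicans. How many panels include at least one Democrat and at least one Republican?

Total 4-person selections from all 10: C(10,4) = 210.
Subtract selections that omit an entire group: no Democrats → C(5,4) = 5; no Republicans → C(5,4) = 5.
Both groups omitted at once is impossible, so 210 − 10 = 200.

200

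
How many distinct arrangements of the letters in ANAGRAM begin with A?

360

With the first slot taken by A, it remains to arrange the other 6 letters (NAGRAM).
Those 6 letters have A appearing twice, giving (6)!/(2!) = 360.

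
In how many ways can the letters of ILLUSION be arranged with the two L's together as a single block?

Treat the 2 copies of L as a single block. The multiset to arrange is then {LL, I, I, N, O, S, U}, 7 items in all.
That gives (7)!/(2!) = 2520 arrangements.

2520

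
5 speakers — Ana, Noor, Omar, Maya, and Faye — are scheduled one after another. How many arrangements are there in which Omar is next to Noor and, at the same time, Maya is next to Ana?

Treat {Omar,Noor} as one block (2 orders) and {Maya,Ana} as another (2 orders).
That leaves 3 units to arrange: 2 × 2 × 3! = 4 × 6 = 24.

24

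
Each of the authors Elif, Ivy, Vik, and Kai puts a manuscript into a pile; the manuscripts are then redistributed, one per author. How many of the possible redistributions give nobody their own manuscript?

Let Aᵢ be the assignments in which author i gets their own manuscript. We want the size of the complement of A₁∪…∪A_4.
By inclusion–exclusion this is Σ_{j=0}^{4} (−1)^j C(4,j)·(4−j)!.
Computing: 24 − 24 + 12 − 4 + 1 = 9.

9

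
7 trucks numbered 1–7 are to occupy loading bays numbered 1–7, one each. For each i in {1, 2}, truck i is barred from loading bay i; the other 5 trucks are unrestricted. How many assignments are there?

Let Aᵢ (for i ∈ {1, 2}) be the placements that put truck i in its forbidden loading bay. Any j of these fix j positions, leaving (7−j)! ways to fill the rest, and there are C(2,j) ways to pick which j.
By inclusion–exclusion, the number of valid placements is Σ_{j=0}^{2} (−1)^j C(2,j)·(7−j)!.
Computing: 5040 − 1440 + 120 = 3720.

3720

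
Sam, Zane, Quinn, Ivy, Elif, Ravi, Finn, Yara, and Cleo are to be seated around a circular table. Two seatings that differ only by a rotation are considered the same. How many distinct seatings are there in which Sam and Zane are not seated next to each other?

All circular seatings of 9 people number (8)! = 40320.
Seatings with Sam beside Zane: treat them as a block with 2 internal orders, giving 2 × (7)! = 10080.
Subtracting, 40320 − 10080 = 30240.

30240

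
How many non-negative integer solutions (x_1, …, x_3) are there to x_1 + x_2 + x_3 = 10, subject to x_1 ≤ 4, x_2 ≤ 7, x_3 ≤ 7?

By stars and bars, unrestricted non-negative solutions to x_1+…+x_3 = 10 number C(10+2,2) = 66.
Subtract solutions that violate a single cap (substitute x_i' = x_i − (cap_i+1)): x_1 ≥ 5 gives C(7,2) = 21; x_2 ≥ 8 gives C(4,2) = 6; x_3 ≥ 8 gives C(4,2) = 6. Together 33.
No two caps can be exceeded simultaneously, so the pair terms are all 0.
By inclusion–exclusion the count is 66 − 33 + 0 = 33.

33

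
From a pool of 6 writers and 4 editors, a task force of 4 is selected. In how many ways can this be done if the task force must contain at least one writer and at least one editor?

Unrestricted: C(10,4) = 210 ways to pick any 4 of the 10.
Selections missing a whole group: no writers → C(4,4) = 1; no editors → C(6,4) = 15.
Both groups omitted at once is impossible, so 210 − 16 = 194.

194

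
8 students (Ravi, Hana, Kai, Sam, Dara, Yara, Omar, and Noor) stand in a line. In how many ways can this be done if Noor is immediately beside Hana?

Place the 6 others and the Noor-Hana pair as 7 objects in a line; the pair has 2 internal arrangements.
That gives 2 × 7! = 2 × 5040 = 10080.

10080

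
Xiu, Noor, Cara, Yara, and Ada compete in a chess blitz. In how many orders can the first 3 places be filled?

This is an ordered selection of 3 from 5: P(5,3).
That gives 5 × 4 × 3 = 60.

60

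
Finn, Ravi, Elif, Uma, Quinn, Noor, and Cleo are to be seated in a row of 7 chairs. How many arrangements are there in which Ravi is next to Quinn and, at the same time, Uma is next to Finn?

480

Treat {Ravi,Quinn} as one block (2 orders) and {Uma,Finn} as another (2 orders).
That leaves 5 units to arrange: 2 × 2 × 5! = 4 × 120 = 480.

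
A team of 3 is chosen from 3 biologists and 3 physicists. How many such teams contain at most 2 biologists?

19

Split by how many biologists are chosen (0 through 2).
Sum: C(3,0)·C(3,3) + C(3,1)·C(3,2) + C(3,2)·C(3,1) = 1 + 9 + 9 = 19.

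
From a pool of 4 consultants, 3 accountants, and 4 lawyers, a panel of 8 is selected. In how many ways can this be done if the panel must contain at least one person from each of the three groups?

Unrestricted: C(11,8) = 165 ways to pick any 8 of the 11.
Subtract selections that omit an entire group: no consultants → C(7,8) = 0; no accountants → C(8,8) = 1; no lawyers → C(7,8) = 0.
Add back selections omitting two groups (i.e. drawn from a single group): C(4,8) + C(3,8) + C(4,8) = 0.
By inclusion–exclusion: 165 − 1 + 0 = 164.

164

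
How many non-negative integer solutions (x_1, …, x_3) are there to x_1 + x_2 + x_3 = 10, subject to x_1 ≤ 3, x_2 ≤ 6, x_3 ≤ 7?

22

By stars and bars, unrestricted non-negative solutions to x_1+…+x_3 = 10 number C(10+2,2) = 66.
Subtract solutions that violate a single cap (substitute x_i' = x_i − (cap_i+1)): x_1 ≥ 4 gives C(8,2) = 28; x_2 ≥ 7 gives C(5,2) = 10; x_3 ≥ 8 gives C(4,2) = 6. Together 44.
No two caps can be exceeded simultaneously, so the pair terms are all 0.
By inclusion–exclusion the count is 66 − 44 + 0 = 22.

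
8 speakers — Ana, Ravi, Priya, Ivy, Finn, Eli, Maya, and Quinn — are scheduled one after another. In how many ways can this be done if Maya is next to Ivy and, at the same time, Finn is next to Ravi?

Treat {Maya,Ivy} as one block (2 orders) and {Finn,Ravi} as another (2 orders).
That leaves 6 units to arrange: 2 × 2 × 6! = 4 × 720 = 2880.

2880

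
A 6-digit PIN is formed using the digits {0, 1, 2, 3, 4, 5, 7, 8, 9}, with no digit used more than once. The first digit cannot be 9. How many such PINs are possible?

The first digit has 9−1 = 8 choices (anything except 9).
The remaining 5 digits are filled from the other 8 symbols without repetition: 8 × 7 × 6 × 5 × 4 = 6720.
Total: 8 × 6720 = 53760.

53760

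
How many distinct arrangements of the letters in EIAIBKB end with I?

360

With the last slot taken by I, it remains to arrange the other 6 letters (EAIBKB).
Those 6 letters have B appearing twice, giving (6)!/(2!) = 360.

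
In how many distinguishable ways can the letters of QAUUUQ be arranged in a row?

60

The 6 letters of QAUUUQ have repeats: Q appearing twice and U appearing 3 times.
So there are 6! / (3!·2!) = 60 distinguishable arrangements.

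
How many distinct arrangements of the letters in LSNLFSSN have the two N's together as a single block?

420

Treat the 2 copies of N as a single block. The multiset to arrange is then {NN, F, L, L, S, S, S}, 7 items in all.
That gives (7)!/(3!·2!) = 420 arrangements.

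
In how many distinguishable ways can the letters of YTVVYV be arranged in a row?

60

Letter multiplicities in YTVVYV: T×1, V×3, Y×2.
So there are 6! / (3!·2!) = 60 distinguishable arrangements.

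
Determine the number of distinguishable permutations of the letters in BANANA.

The 6 letters of BANANA have repeats: A appearing 3 times and N appearing twice.
The number of distinct arrangements is 6!/(3!·2!) = 720/12 = 60.

60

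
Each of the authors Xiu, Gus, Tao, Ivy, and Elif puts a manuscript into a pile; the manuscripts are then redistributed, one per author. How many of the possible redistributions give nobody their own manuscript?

Let Aᵢ be the assignments in which author i gets their own manuscript. We want the size of the complement of A₁∪…∪A_5.
By inclusion–exclusion this is Σ_{j=0}^{5} (−1)^j C(5,j)·(5−j)!.
Computing: 120 − 120 + 60 − 20 + 5 − 1 = 44.

44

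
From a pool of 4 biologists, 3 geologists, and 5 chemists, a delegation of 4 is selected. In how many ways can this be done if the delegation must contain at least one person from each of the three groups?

With no constraint there are C(12,4) = 495 possible selections.
Subtract selections that omit an entire group: no biologists → C(8,4) = 70; no geologists → C(9,4) = 126; no chemists → C(7,4) = 35.
Add back selections omitting two groups (i.e. drawn from a single group): C(4,4) + C(3,4) + C(5,4) = 6.
By inclusion–exclusion: 495 − 231 + 6 = 270.

270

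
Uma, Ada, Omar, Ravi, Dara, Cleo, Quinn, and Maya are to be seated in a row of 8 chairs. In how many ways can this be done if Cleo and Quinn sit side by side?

10080

Glue Cleo and Quinn into one block (2 internal orders), leaving 7 units to arrange in a row.
So the count is 2·(7)! = 10080.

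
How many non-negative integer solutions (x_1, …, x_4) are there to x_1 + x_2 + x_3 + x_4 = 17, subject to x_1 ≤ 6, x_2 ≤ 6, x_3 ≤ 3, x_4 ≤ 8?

Ignoring the caps, the number of non-negative solutions to x_1+…+x_4 = 17 is C(20,3) = 1140.
Subtract solutions that violate a single cap (substitute x_i' = x_i − (cap_i+1)): x_1 ≥ 7 gives C(13,3) = 286; x_2 ≥ 7 gives C(13,3) = 286; x_3 ≥ 4 gives C(16,3) = 560; x_4 ≥ 9 gives C(11,3) = 165. Together 1297.
Add back pairs where two caps are both exceeded: 20 + 84 + 4 + 84 + 4 + 35 = 231.
By inclusion–exclusion the count is 1140 − 1297 + 231 = 74.

74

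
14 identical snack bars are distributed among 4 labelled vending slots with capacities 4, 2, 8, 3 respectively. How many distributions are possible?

19

Ignoring the caps, the number of non-negative solutions to x_1+…+x_4 = 14 is C(17,3) = 680.
Subtract solutions that violate a single cap (substitute x_i' = x_i − (cap_i+1)): x_1 ≥ 5 gives C(12,3) = 220; x_2 ≥ 3 gives C(14,3) = 364; x_3 ≥ 9 gives C(8,3) = 56; x_4 ≥ 4 gives C(13,3) = 286. Together 926.
Add back pairs where two caps are both exceeded: 84 + 1 + 56 + 10 + 120 + 4 = 275.
Subtract triples: 0 + 10 + 0 + 0 = 10.
By inclusion–exclusion the count is 680 − 926 + 275 − 10 = 19.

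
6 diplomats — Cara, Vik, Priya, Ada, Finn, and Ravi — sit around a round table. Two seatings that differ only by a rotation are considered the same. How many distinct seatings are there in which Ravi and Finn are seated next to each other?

48

Treat {Ravi, Finn} as one unit (2 internal orders) and seat the resulting 5 units around the table: (4)! circular arrangements.
So 2 × (4)! = 2 × 24 = 48.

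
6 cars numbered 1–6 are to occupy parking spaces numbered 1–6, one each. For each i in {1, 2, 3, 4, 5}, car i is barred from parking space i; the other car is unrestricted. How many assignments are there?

309

Let Aᵢ (for 1 ≤ i ≤ 5) be the placements that put car i in its forbidden parking space. Any j of these fix j positions, leaving (6−j)! ways to fill the rest, and there are C(5,j) ways to pick which j.
By inclusion–exclusion, the number of valid placements is Σ_{j=0}^{5} (−1)^j C(5,j)·(6−j)!.
Computing: 720 − 600 + 240 − 60 + 10 − 1 = 309.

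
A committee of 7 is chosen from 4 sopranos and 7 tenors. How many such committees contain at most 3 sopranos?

Split by how many sopranos are chosen (0 through 3).
Sum: C(4,0)·C(7,7) + C(4,1)·C(7,6) + C(4,2)·C(7,5) + C(4,3)·C(7,4) = 1 + 28 + 126 + 140 = 295.

295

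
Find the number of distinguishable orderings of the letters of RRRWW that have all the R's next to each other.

Treat the 3 copies of R as a single block. The multiset to arrange is then {RRR, W, W}, 3 items in all.
That gives (3)!/(2!) = 3 arrangements.

3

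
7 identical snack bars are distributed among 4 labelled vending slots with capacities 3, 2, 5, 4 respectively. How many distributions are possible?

52

Without the upper bounds there are C(10,3) = 120 ways to split 7 among 4 vending slots.
Subtract solutions that violate a single cap (substitute x_i' = x_i − (cap_i+1)): x_1 ≥ 4 gives C(6,3) = 20; x_2 ≥ 3 gives C(7,3) = 35; x_3 ≥ 6 gives C(4,3) = 4; x_4 ≥ 5 gives C(5,3) = 10. Together 69.
Add back pairs where two caps are both exceeded: 1 + 0 + 0 + 0 + 0 + 0 = 1.
By inclusion–exclusion the count is 120 − 69 + 1 = 52.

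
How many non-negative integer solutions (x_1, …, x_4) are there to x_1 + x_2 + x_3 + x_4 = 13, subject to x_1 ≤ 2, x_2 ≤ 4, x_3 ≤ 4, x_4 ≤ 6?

Without the upper bounds there are C(16,3) = 560 ways to split 13 among 4 variables.
Subtract solutions that violate a single cap (substitute x_i' = x_i − (cap_i+1)): x_1 ≥ 3 gives C(13,3) = 286; x_2 ≥ 5 gives C(11,3) = 165; x_3 ≥ 5 gives C(11,3) = 165; x_4 ≥ 7 gives C(9,3) = 84. Together 700.
Add back pairs where two caps are both exceeded: 56 + 56 + 20 + 20 + 4 + 4 = 160.
Subtract triples: 1 + 0 + 0 + 0 = 1.
By inclusion–exclusion the count is 560 − 700 + 160 − 1 = 19.

19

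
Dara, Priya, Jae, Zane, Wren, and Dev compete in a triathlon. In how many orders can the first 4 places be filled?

This is an ordered selection of 4 from 6: P(6,4).
That gives 6 × 5 × 4 × 3 = 360.

360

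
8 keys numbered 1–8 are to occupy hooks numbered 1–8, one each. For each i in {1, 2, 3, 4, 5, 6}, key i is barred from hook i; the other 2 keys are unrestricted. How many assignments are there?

18806

Let Aᵢ (for 1 ≤ i ≤ 6) be the placements that put key i in its forbidden hook. Any j of these fix j positions, leaving (8−j)! ways to fill the rest, and there are C(6,j) ways to pick which j.
By inclusion–exclusion, the number of valid placements is Σ_{j=0}^{6} (−1)^j C(6,j)·(8−j)!.
Computing: 40320 − 30240 + 10800 − 2400 + 360 − 36 + 2 = 18806.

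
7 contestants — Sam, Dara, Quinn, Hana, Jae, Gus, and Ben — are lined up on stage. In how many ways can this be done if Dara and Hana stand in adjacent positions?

1440

Treat {Dara, Hana} as a single unit. There are 6 units to order, and the pair itself can be ordered 2 ways.
That gives 2 × 6! = 2 × 720 = 1440.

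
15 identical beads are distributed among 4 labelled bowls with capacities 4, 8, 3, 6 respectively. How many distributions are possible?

70

Without the upper bounds there are C(18,3) = 816 ways to split 15 among 4 bowls.
Subtract solutions that violate a single cap (substitute x_i' = x_i − (cap_i+1)): x_1 ≥ 5 gives C(13,3) = 286; x_2 ≥ 9 gives C(9,3) = 84; x_3 ≥ 4 gives C(14,3) = 364; x_4 ≥ 7 gives C(11,3) = 165. Together 899.
Add back pairs where two caps are both exceeded: 4 + 84 + 20 + 10 + 0 + 35 = 153.
By inclusion–exclusion the count is 816 − 899 + 153 = 70.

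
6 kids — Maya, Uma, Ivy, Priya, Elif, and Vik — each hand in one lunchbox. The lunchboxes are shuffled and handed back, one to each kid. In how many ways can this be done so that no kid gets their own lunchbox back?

265

Let Aᵢ be the assignments in which kid i gets their own lunchbox. We want the size of the complement of A₁∪…∪A_6.
By inclusion–exclusion this is Σ_{j=0}^{6} (−1)^j C(6,j)·(6−j)!.
Computing: 720 − 720 + 360 − 120 + 30 − 6 + 1 = 265.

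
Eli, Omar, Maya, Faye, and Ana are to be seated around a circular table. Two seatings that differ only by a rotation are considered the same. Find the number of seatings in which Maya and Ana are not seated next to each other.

All circular seatings of 5 people number (4)! = 24.
Seatings with Maya beside Ana: treat them as a block with 2 internal orders, giving 2 × (3)! = 12.
Subtracting, 24 − 12 = 12.

12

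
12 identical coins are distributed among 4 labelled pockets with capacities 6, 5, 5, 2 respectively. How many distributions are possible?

62

Ignoring the caps, the number of non-negative solutions to x_1+…+x_4 = 12 is C(15,3) = 455.
Subtract solutions that violate a single cap (substitute x_i' = x_i − (cap_i+1)): x_1 ≥ 7 gives C(8,3) = 56; x_2 ≥ 6 gives C(9,3) = 84; x_3 ≥ 6 gives C(9,3) = 84; x_4 ≥ 3 gives C(12,3) = 220. Together 444.
Add back pairs where two caps are both exceeded: 0 + 0 + 10 + 1 + 20 + 20 = 51.
By inclusion–exclusion the count is 455 − 444 + 51 = 62.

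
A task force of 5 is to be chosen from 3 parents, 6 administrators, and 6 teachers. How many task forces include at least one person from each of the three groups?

1971

Total 5-person selections from all 15: C(15,5) = 3003.
Selections missing a whole group: no parents → C(12,5) = 792; no administrators → C(9,5) = 126; no teachers → C(9,5) = 126.
Add back selections omitting two groups (i.e. drawn from a single group): C(3,5) + C(6,5) + C(6,5) = 12.
By inclusion–exclusion: 3003 − 1044 + 12 = 1971.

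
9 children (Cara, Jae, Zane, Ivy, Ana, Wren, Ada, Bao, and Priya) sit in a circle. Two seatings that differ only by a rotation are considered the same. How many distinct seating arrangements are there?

Around a circle, 9 distinct people have 9!/9 = (8)! = 40320 rotationally distinct seatings.

40320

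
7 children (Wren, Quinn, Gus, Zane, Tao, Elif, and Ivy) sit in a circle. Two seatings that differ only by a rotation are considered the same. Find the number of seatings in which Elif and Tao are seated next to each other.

Glue Elif and Tao into a block (2 internal orders). Seating 6 units around a circle gives (5)! arrangements.
So 2 × (5)! = 2 × 120 = 240.

240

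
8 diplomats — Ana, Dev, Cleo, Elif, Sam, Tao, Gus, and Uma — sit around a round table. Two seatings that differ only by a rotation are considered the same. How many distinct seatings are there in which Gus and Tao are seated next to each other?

Glue Gus and Tao into a block (2 internal orders). Seating 7 units around a circle gives (6)! arrangements.
So 2 × (6)! = 2 × 720 = 1440.

1440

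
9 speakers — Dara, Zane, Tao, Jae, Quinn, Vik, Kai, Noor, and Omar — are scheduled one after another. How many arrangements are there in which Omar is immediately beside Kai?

Glue Omar and Kai into one block (2 internal orders), leaving 8 units to arrange in a row.
That gives 2 × 8! = 2 × 40320 = 80640.

80640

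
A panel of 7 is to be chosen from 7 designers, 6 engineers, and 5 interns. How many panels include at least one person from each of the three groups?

Total 7-person selections from all 18: C(18,7) = 31824.
Subtract selections that omit an entire group: no designers → C(11,7) = 330; no engineers → C(12,7) = 792; no interns → C(13,7) = 1716.
Add back selections omitting two groups (i.e. drawn from a single group): C(7,7) + C(6,7) + C(5,7) = 1.
By inclusion–exclusion: 31824 − 2838 + 1 = 28987.

28987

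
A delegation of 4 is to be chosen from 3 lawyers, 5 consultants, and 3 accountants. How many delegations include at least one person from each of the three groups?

With no constraint there are C(11,4) = 330 possible selections.
Selections missing a whole group: no lawyers → C(8,4) = 70; no consultants → C(6,4) = 15; no accountants → C(8,4) = 70.
Add back selections omitting two groups (i.e. drawn from a single group): C(3,4) + C(5,4) + C(3,4) = 5.
By inclusion–exclusion: 330 − 155 + 5 = 180.

180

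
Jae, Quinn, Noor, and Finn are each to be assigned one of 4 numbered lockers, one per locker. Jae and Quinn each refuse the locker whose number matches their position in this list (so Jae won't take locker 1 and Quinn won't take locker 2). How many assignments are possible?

14

Let Aᵢ (for i ∈ {1, 2}) be the placements that put person i in their forbidden locker. Any j of these fix j positions, leaving (4−j)! ways to fill the rest, and there are C(2,j) ways to pick which j.
By inclusion–exclusion, the number of valid placements is Σ_{j=0}^{2} (−1)^j C(2,j)·(4−j)!.
Computing: 24 − 12 + 2 = 14.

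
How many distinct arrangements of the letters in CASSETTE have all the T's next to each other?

1260

Treat the 2 copies of T as a single block. The multiset to arrange is then {TT, A, C, E, E, S, S}, 7 items in all.
That gives (7)!/(2!·2!) = 1260 arrangements.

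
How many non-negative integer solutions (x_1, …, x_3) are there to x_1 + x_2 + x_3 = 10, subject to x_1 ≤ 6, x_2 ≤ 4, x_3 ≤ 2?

6

By stars and bars, unrestricted non-negative solutions to x_1+…+x_3 = 10 number C(10+2,2) = 66.
Subtract solutions that violate a single cap (substitute x_i' = x_i − (cap_i+1)): x_1 ≥ 7 gives C(5,2) = 10; x_2 ≥ 5 gives C(7,2) = 21; x_3 ≥ 3 gives C(9,2) = 36. Together 67.
Add back pairs where two caps are both exceeded: 0 + 1 + 6 = 7.
By inclusion–exclusion the count is 66 − 67 + 7 = 6.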